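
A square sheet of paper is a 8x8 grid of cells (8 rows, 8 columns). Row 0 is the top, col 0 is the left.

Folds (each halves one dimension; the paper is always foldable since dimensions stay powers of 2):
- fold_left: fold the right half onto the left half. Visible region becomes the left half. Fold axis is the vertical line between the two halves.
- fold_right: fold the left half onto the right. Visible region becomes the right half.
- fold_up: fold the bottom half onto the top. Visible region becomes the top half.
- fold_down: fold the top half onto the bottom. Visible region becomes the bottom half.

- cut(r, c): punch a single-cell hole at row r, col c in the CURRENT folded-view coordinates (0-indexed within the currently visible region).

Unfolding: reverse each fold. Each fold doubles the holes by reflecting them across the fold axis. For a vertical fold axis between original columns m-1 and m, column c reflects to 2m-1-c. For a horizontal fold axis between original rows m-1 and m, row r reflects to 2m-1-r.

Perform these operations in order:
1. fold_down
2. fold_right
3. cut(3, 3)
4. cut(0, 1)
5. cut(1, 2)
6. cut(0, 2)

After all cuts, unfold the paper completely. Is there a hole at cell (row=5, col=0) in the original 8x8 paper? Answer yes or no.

Answer: no

Derivation:
Op 1 fold_down: fold axis h@4; visible region now rows[4,8) x cols[0,8) = 4x8
Op 2 fold_right: fold axis v@4; visible region now rows[4,8) x cols[4,8) = 4x4
Op 3 cut(3, 3): punch at orig (7,7); cuts so far [(7, 7)]; region rows[4,8) x cols[4,8) = 4x4
Op 4 cut(0, 1): punch at orig (4,5); cuts so far [(4, 5), (7, 7)]; region rows[4,8) x cols[4,8) = 4x4
Op 5 cut(1, 2): punch at orig (5,6); cuts so far [(4, 5), (5, 6), (7, 7)]; region rows[4,8) x cols[4,8) = 4x4
Op 6 cut(0, 2): punch at orig (4,6); cuts so far [(4, 5), (4, 6), (5, 6), (7, 7)]; region rows[4,8) x cols[4,8) = 4x4
Unfold 1 (reflect across v@4): 8 holes -> [(4, 1), (4, 2), (4, 5), (4, 6), (5, 1), (5, 6), (7, 0), (7, 7)]
Unfold 2 (reflect across h@4): 16 holes -> [(0, 0), (0, 7), (2, 1), (2, 6), (3, 1), (3, 2), (3, 5), (3, 6), (4, 1), (4, 2), (4, 5), (4, 6), (5, 1), (5, 6), (7, 0), (7, 7)]
Holes: [(0, 0), (0, 7), (2, 1), (2, 6), (3, 1), (3, 2), (3, 5), (3, 6), (4, 1), (4, 2), (4, 5), (4, 6), (5, 1), (5, 6), (7, 0), (7, 7)]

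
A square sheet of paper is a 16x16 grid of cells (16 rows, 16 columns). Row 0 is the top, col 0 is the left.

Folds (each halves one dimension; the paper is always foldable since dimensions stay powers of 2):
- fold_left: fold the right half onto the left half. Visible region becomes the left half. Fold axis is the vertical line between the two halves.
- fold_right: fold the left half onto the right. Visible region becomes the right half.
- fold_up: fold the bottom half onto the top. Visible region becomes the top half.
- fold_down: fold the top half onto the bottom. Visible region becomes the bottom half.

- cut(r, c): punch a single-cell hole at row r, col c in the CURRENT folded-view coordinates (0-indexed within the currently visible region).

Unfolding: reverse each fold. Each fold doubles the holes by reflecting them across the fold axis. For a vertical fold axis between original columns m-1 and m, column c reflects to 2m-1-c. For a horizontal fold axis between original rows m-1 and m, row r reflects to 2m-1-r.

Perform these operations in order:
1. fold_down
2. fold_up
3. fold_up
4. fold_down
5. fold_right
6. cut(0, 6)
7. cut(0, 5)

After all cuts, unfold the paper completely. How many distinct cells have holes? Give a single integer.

Answer: 64

Derivation:
Op 1 fold_down: fold axis h@8; visible region now rows[8,16) x cols[0,16) = 8x16
Op 2 fold_up: fold axis h@12; visible region now rows[8,12) x cols[0,16) = 4x16
Op 3 fold_up: fold axis h@10; visible region now rows[8,10) x cols[0,16) = 2x16
Op 4 fold_down: fold axis h@9; visible region now rows[9,10) x cols[0,16) = 1x16
Op 5 fold_right: fold axis v@8; visible region now rows[9,10) x cols[8,16) = 1x8
Op 6 cut(0, 6): punch at orig (9,14); cuts so far [(9, 14)]; region rows[9,10) x cols[8,16) = 1x8
Op 7 cut(0, 5): punch at orig (9,13); cuts so far [(9, 13), (9, 14)]; region rows[9,10) x cols[8,16) = 1x8
Unfold 1 (reflect across v@8): 4 holes -> [(9, 1), (9, 2), (9, 13), (9, 14)]
Unfold 2 (reflect across h@9): 8 holes -> [(8, 1), (8, 2), (8, 13), (8, 14), (9, 1), (9, 2), (9, 13), (9, 14)]
Unfold 3 (reflect across h@10): 16 holes -> [(8, 1), (8, 2), (8, 13), (8, 14), (9, 1), (9, 2), (9, 13), (9, 14), (10, 1), (10, 2), (10, 13), (10, 14), (11, 1), (11, 2), (11, 13), (11, 14)]
Unfold 4 (reflect across h@12): 32 holes -> [(8, 1), (8, 2), (8, 13), (8, 14), (9, 1), (9, 2), (9, 13), (9, 14), (10, 1), (10, 2), (10, 13), (10, 14), (11, 1), (11, 2), (11, 13), (11, 14), (12, 1), (12, 2), (12, 13), (12, 14), (13, 1), (13, 2), (13, 13), (13, 14), (14, 1), (14, 2), (14, 13), (14, 14), (15, 1), (15, 2), (15, 13), (15, 14)]
Unfold 5 (reflect across h@8): 64 holes -> [(0, 1), (0, 2), (0, 13), (0, 14), (1, 1), (1, 2), (1, 13), (1, 14), (2, 1), (2, 2), (2, 13), (2, 14), (3, 1), (3, 2), (3, 13), (3, 14), (4, 1), (4, 2), (4, 13), (4, 14), (5, 1), (5, 2), (5, 13), (5, 14), (6, 1), (6, 2), (6, 13), (6, 14), (7, 1), (7, 2), (7, 13), (7, 14), (8, 1), (8, 2), (8, 13), (8, 14), (9, 1), (9, 2), (9, 13), (9, 14), (10, 1), (10, 2), (10, 13), (10, 14), (11, 1), (11, 2), (11, 13), (11, 14), (12, 1), (12, 2), (12, 13), (12, 14), (13, 1), (13, 2), (13, 13), (13, 14), (14, 1), (14, 2), (14, 13), (14, 14), (15, 1), (15, 2), (15, 13), (15, 14)]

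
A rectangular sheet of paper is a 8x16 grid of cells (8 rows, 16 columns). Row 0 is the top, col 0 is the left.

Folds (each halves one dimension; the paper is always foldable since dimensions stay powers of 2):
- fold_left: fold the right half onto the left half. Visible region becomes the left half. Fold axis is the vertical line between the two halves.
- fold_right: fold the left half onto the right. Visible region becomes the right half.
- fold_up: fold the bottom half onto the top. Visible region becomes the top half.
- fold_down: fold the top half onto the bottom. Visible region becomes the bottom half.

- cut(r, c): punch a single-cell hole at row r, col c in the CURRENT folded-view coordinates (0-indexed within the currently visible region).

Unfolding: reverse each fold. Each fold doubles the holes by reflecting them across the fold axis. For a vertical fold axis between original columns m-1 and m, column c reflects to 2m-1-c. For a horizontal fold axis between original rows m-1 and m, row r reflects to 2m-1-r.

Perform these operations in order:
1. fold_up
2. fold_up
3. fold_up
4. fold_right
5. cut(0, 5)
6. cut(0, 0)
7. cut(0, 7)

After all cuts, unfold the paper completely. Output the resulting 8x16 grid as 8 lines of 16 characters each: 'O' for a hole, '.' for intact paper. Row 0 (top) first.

Op 1 fold_up: fold axis h@4; visible region now rows[0,4) x cols[0,16) = 4x16
Op 2 fold_up: fold axis h@2; visible region now rows[0,2) x cols[0,16) = 2x16
Op 3 fold_up: fold axis h@1; visible region now rows[0,1) x cols[0,16) = 1x16
Op 4 fold_right: fold axis v@8; visible region now rows[0,1) x cols[8,16) = 1x8
Op 5 cut(0, 5): punch at orig (0,13); cuts so far [(0, 13)]; region rows[0,1) x cols[8,16) = 1x8
Op 6 cut(0, 0): punch at orig (0,8); cuts so far [(0, 8), (0, 13)]; region rows[0,1) x cols[8,16) = 1x8
Op 7 cut(0, 7): punch at orig (0,15); cuts so far [(0, 8), (0, 13), (0, 15)]; region rows[0,1) x cols[8,16) = 1x8
Unfold 1 (reflect across v@8): 6 holes -> [(0, 0), (0, 2), (0, 7), (0, 8), (0, 13), (0, 15)]
Unfold 2 (reflect across h@1): 12 holes -> [(0, 0), (0, 2), (0, 7), (0, 8), (0, 13), (0, 15), (1, 0), (1, 2), (1, 7), (1, 8), (1, 13), (1, 15)]
Unfold 3 (reflect across h@2): 24 holes -> [(0, 0), (0, 2), (0, 7), (0, 8), (0, 13), (0, 15), (1, 0), (1, 2), (1, 7), (1, 8), (1, 13), (1, 15), (2, 0), (2, 2), (2, 7), (2, 8), (2, 13), (2, 15), (3, 0), (3, 2), (3, 7), (3, 8), (3, 13), (3, 15)]
Unfold 4 (reflect across h@4): 48 holes -> [(0, 0), (0, 2), (0, 7), (0, 8), (0, 13), (0, 15), (1, 0), (1, 2), (1, 7), (1, 8), (1, 13), (1, 15), (2, 0), (2, 2), (2, 7), (2, 8), (2, 13), (2, 15), (3, 0), (3, 2), (3, 7), (3, 8), (3, 13), (3, 15), (4, 0), (4, 2), (4, 7), (4, 8), (4, 13), (4, 15), (5, 0), (5, 2), (5, 7), (5, 8), (5, 13), (5, 15), (6, 0), (6, 2), (6, 7), (6, 8), (6, 13), (6, 15), (7, 0), (7, 2), (7, 7), (7, 8), (7, 13), (7, 15)]

Answer: O.O....OO....O.O
O.O....OO....O.O
O.O....OO....O.O
O.O....OO....O.O
O.O....OO....O.O
O.O....OO....O.O
O.O....OO....O.O
O.O....OO....O.O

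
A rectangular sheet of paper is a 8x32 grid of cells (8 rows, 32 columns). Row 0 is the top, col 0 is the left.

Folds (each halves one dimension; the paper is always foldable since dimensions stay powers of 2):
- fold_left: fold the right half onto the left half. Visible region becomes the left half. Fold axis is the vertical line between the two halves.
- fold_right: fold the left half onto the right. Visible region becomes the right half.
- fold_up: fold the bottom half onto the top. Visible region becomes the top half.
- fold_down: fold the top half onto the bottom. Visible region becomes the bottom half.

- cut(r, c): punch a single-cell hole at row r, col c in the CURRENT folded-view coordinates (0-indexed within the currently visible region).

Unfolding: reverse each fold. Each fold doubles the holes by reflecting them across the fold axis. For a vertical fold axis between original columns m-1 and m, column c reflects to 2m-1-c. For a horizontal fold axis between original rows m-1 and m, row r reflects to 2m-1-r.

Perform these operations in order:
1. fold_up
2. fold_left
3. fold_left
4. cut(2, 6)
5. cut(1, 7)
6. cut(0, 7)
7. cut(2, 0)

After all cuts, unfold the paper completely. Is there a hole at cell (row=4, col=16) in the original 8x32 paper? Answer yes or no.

Answer: no

Derivation:
Op 1 fold_up: fold axis h@4; visible region now rows[0,4) x cols[0,32) = 4x32
Op 2 fold_left: fold axis v@16; visible region now rows[0,4) x cols[0,16) = 4x16
Op 3 fold_left: fold axis v@8; visible region now rows[0,4) x cols[0,8) = 4x8
Op 4 cut(2, 6): punch at orig (2,6); cuts so far [(2, 6)]; region rows[0,4) x cols[0,8) = 4x8
Op 5 cut(1, 7): punch at orig (1,7); cuts so far [(1, 7), (2, 6)]; region rows[0,4) x cols[0,8) = 4x8
Op 6 cut(0, 7): punch at orig (0,7); cuts so far [(0, 7), (1, 7), (2, 6)]; region rows[0,4) x cols[0,8) = 4x8
Op 7 cut(2, 0): punch at orig (2,0); cuts so far [(0, 7), (1, 7), (2, 0), (2, 6)]; region rows[0,4) x cols[0,8) = 4x8
Unfold 1 (reflect across v@8): 8 holes -> [(0, 7), (0, 8), (1, 7), (1, 8), (2, 0), (2, 6), (2, 9), (2, 15)]
Unfold 2 (reflect across v@16): 16 holes -> [(0, 7), (0, 8), (0, 23), (0, 24), (1, 7), (1, 8), (1, 23), (1, 24), (2, 0), (2, 6), (2, 9), (2, 15), (2, 16), (2, 22), (2, 25), (2, 31)]
Unfold 3 (reflect across h@4): 32 holes -> [(0, 7), (0, 8), (0, 23), (0, 24), (1, 7), (1, 8), (1, 23), (1, 24), (2, 0), (2, 6), (2, 9), (2, 15), (2, 16), (2, 22), (2, 25), (2, 31), (5, 0), (5, 6), (5, 9), (5, 15), (5, 16), (5, 22), (5, 25), (5, 31), (6, 7), (6, 8), (6, 23), (6, 24), (7, 7), (7, 8), (7, 23), (7, 24)]
Holes: [(0, 7), (0, 8), (0, 23), (0, 24), (1, 7), (1, 8), (1, 23), (1, 24), (2, 0), (2, 6), (2, 9), (2, 15), (2, 16), (2, 22), (2, 25), (2, 31), (5, 0), (5, 6), (5, 9), (5, 15), (5, 16), (5, 22), (5, 25), (5, 31), (6, 7), (6, 8), (6, 23), (6, 24), (7, 7), (7, 8), (7, 23), (7, 24)]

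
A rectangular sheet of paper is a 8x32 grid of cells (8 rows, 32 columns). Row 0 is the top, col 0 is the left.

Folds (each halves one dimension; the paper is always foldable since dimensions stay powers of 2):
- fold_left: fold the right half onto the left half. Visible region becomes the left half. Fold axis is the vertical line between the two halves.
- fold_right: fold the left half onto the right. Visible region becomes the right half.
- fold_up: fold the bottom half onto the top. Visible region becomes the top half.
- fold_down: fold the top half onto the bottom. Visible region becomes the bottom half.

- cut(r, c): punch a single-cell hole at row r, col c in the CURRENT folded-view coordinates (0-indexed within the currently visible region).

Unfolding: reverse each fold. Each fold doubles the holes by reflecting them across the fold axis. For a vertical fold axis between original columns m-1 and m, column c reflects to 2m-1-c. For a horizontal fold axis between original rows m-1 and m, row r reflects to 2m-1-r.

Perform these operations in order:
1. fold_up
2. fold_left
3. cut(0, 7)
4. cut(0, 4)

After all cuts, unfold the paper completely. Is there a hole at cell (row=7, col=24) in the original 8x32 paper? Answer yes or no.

Op 1 fold_up: fold axis h@4; visible region now rows[0,4) x cols[0,32) = 4x32
Op 2 fold_left: fold axis v@16; visible region now rows[0,4) x cols[0,16) = 4x16
Op 3 cut(0, 7): punch at orig (0,7); cuts so far [(0, 7)]; region rows[0,4) x cols[0,16) = 4x16
Op 4 cut(0, 4): punch at orig (0,4); cuts so far [(0, 4), (0, 7)]; region rows[0,4) x cols[0,16) = 4x16
Unfold 1 (reflect across v@16): 4 holes -> [(0, 4), (0, 7), (0, 24), (0, 27)]
Unfold 2 (reflect across h@4): 8 holes -> [(0, 4), (0, 7), (0, 24), (0, 27), (7, 4), (7, 7), (7, 24), (7, 27)]
Holes: [(0, 4), (0, 7), (0, 24), (0, 27), (7, 4), (7, 7), (7, 24), (7, 27)]

Answer: yes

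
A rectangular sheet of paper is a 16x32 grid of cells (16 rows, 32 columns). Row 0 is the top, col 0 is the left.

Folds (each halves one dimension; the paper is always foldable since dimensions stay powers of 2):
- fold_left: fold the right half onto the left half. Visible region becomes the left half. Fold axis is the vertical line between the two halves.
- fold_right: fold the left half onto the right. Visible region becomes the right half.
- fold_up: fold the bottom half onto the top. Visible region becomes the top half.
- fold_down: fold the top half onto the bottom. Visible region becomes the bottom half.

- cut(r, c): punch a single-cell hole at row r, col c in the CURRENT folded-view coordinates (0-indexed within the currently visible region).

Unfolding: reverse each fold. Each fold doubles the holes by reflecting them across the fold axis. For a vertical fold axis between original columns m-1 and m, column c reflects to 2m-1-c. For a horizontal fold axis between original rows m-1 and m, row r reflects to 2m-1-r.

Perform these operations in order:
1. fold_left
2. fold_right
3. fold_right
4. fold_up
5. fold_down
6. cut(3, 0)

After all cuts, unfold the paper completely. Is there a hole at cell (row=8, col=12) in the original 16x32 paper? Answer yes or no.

Answer: yes

Derivation:
Op 1 fold_left: fold axis v@16; visible region now rows[0,16) x cols[0,16) = 16x16
Op 2 fold_right: fold axis v@8; visible region now rows[0,16) x cols[8,16) = 16x8
Op 3 fold_right: fold axis v@12; visible region now rows[0,16) x cols[12,16) = 16x4
Op 4 fold_up: fold axis h@8; visible region now rows[0,8) x cols[12,16) = 8x4
Op 5 fold_down: fold axis h@4; visible region now rows[4,8) x cols[12,16) = 4x4
Op 6 cut(3, 0): punch at orig (7,12); cuts so far [(7, 12)]; region rows[4,8) x cols[12,16) = 4x4
Unfold 1 (reflect across h@4): 2 holes -> [(0, 12), (7, 12)]
Unfold 2 (reflect across h@8): 4 holes -> [(0, 12), (7, 12), (8, 12), (15, 12)]
Unfold 3 (reflect across v@12): 8 holes -> [(0, 11), (0, 12), (7, 11), (7, 12), (8, 11), (8, 12), (15, 11), (15, 12)]
Unfold 4 (reflect across v@8): 16 holes -> [(0, 3), (0, 4), (0, 11), (0, 12), (7, 3), (7, 4), (7, 11), (7, 12), (8, 3), (8, 4), (8, 11), (8, 12), (15, 3), (15, 4), (15, 11), (15, 12)]
Unfold 5 (reflect across v@16): 32 holes -> [(0, 3), (0, 4), (0, 11), (0, 12), (0, 19), (0, 20), (0, 27), (0, 28), (7, 3), (7, 4), (7, 11), (7, 12), (7, 19), (7, 20), (7, 27), (7, 28), (8, 3), (8, 4), (8, 11), (8, 12), (8, 19), (8, 20), (8, 27), (8, 28), (15, 3), (15, 4), (15, 11), (15, 12), (15, 19), (15, 20), (15, 27), (15, 28)]
Holes: [(0, 3), (0, 4), (0, 11), (0, 12), (0, 19), (0, 20), (0, 27), (0, 28), (7, 3), (7, 4), (7, 11), (7, 12), (7, 19), (7, 20), (7, 27), (7, 28), (8, 3), (8, 4), (8, 11), (8, 12), (8, 19), (8, 20), (8, 27), (8, 28), (15, 3), (15, 4), (15, 11), (15, 12), (15, 19), (15, 20), (15, 27), (15, 28)]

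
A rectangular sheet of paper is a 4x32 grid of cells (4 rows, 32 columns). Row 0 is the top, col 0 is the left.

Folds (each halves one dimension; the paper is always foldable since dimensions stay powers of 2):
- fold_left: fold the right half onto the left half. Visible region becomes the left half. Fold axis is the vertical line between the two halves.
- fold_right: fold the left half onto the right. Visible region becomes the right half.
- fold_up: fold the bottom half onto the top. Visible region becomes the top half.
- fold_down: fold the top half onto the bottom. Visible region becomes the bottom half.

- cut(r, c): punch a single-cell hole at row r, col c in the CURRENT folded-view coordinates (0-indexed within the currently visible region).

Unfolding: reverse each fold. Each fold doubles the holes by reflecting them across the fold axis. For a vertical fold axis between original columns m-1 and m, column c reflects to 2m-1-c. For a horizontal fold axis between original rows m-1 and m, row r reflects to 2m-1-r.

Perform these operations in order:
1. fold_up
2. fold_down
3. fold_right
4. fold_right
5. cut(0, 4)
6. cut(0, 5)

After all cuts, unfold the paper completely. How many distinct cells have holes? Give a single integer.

Answer: 32

Derivation:
Op 1 fold_up: fold axis h@2; visible region now rows[0,2) x cols[0,32) = 2x32
Op 2 fold_down: fold axis h@1; visible region now rows[1,2) x cols[0,32) = 1x32
Op 3 fold_right: fold axis v@16; visible region now rows[1,2) x cols[16,32) = 1x16
Op 4 fold_right: fold axis v@24; visible region now rows[1,2) x cols[24,32) = 1x8
Op 5 cut(0, 4): punch at orig (1,28); cuts so far [(1, 28)]; region rows[1,2) x cols[24,32) = 1x8
Op 6 cut(0, 5): punch at orig (1,29); cuts so far [(1, 28), (1, 29)]; region rows[1,2) x cols[24,32) = 1x8
Unfold 1 (reflect across v@24): 4 holes -> [(1, 18), (1, 19), (1, 28), (1, 29)]
Unfold 2 (reflect across v@16): 8 holes -> [(1, 2), (1, 3), (1, 12), (1, 13), (1, 18), (1, 19), (1, 28), (1, 29)]
Unfold 3 (reflect across h@1): 16 holes -> [(0, 2), (0, 3), (0, 12), (0, 13), (0, 18), (0, 19), (0, 28), (0, 29), (1, 2), (1, 3), (1, 12), (1, 13), (1, 18), (1, 19), (1, 28), (1, 29)]
Unfold 4 (reflect across h@2): 32 holes -> [(0, 2), (0, 3), (0, 12), (0, 13), (0, 18), (0, 19), (0, 28), (0, 29), (1, 2), (1, 3), (1, 12), (1, 13), (1, 18), (1, 19), (1, 28), (1, 29), (2, 2), (2, 3), (2, 12), (2, 13), (2, 18), (2, 19), (2, 28), (2, 29), (3, 2), (3, 3), (3, 12), (3, 13), (3, 18), (3, 19), (3, 28), (3, 29)]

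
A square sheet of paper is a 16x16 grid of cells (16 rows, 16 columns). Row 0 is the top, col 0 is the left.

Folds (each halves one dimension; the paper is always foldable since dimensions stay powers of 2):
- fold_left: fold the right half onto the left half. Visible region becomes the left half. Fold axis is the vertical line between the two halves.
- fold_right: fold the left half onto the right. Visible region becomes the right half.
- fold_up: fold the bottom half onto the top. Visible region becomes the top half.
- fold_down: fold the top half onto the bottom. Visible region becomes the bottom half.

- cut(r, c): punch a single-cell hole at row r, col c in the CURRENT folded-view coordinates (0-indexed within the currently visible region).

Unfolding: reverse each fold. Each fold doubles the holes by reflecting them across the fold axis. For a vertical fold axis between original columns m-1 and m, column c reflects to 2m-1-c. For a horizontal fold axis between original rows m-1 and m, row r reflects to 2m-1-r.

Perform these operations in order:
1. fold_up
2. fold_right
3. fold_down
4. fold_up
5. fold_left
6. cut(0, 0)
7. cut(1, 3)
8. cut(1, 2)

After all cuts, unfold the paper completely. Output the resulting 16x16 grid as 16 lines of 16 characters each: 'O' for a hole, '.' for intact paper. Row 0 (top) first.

Op 1 fold_up: fold axis h@8; visible region now rows[0,8) x cols[0,16) = 8x16
Op 2 fold_right: fold axis v@8; visible region now rows[0,8) x cols[8,16) = 8x8
Op 3 fold_down: fold axis h@4; visible region now rows[4,8) x cols[8,16) = 4x8
Op 4 fold_up: fold axis h@6; visible region now rows[4,6) x cols[8,16) = 2x8
Op 5 fold_left: fold axis v@12; visible region now rows[4,6) x cols[8,12) = 2x4
Op 6 cut(0, 0): punch at orig (4,8); cuts so far [(4, 8)]; region rows[4,6) x cols[8,12) = 2x4
Op 7 cut(1, 3): punch at orig (5,11); cuts so far [(4, 8), (5, 11)]; region rows[4,6) x cols[8,12) = 2x4
Op 8 cut(1, 2): punch at orig (5,10); cuts so far [(4, 8), (5, 10), (5, 11)]; region rows[4,6) x cols[8,12) = 2x4
Unfold 1 (reflect across v@12): 6 holes -> [(4, 8), (4, 15), (5, 10), (5, 11), (5, 12), (5, 13)]
Unfold 2 (reflect across h@6): 12 holes -> [(4, 8), (4, 15), (5, 10), (5, 11), (5, 12), (5, 13), (6, 10), (6, 11), (6, 12), (6, 13), (7, 8), (7, 15)]
Unfold 3 (reflect across h@4): 24 holes -> [(0, 8), (0, 15), (1, 10), (1, 11), (1, 12), (1, 13), (2, 10), (2, 11), (2, 12), (2, 13), (3, 8), (3, 15), (4, 8), (4, 15), (5, 10), (5, 11), (5, 12), (5, 13), (6, 10), (6, 11), (6, 12), (6, 13), (7, 8), (7, 15)]
Unfold 4 (reflect across v@8): 48 holes -> [(0, 0), (0, 7), (0, 8), (0, 15), (1, 2), (1, 3), (1, 4), (1, 5), (1, 10), (1, 11), (1, 12), (1, 13), (2, 2), (2, 3), (2, 4), (2, 5), (2, 10), (2, 11), (2, 12), (2, 13), (3, 0), (3, 7), (3, 8), (3, 15), (4, 0), (4, 7), (4, 8), (4, 15), (5, 2), (5, 3), (5, 4), (5, 5), (5, 10), (5, 11), (5, 12), (5, 13), (6, 2), (6, 3), (6, 4), (6, 5), (6, 10), (6, 11), (6, 12), (6, 13), (7, 0), (7, 7), (7, 8), (7, 15)]
Unfold 5 (reflect across h@8): 96 holes -> [(0, 0), (0, 7), (0, 8), (0, 15), (1, 2), (1, 3), (1, 4), (1, 5), (1, 10), (1, 11), (1, 12), (1, 13), (2, 2), (2, 3), (2, 4), (2, 5), (2, 10), (2, 11), (2, 12), (2, 13), (3, 0), (3, 7), (3, 8), (3, 15), (4, 0), (4, 7), (4, 8), (4, 15), (5, 2), (5, 3), (5, 4), (5, 5), (5, 10), (5, 11), (5, 12), (5, 13), (6, 2), (6, 3), (6, 4), (6, 5), (6, 10), (6, 11), (6, 12), (6, 13), (7, 0), (7, 7), (7, 8), (7, 15), (8, 0), (8, 7), (8, 8), (8, 15), (9, 2), (9, 3), (9, 4), (9, 5), (9, 10), (9, 11), (9, 12), (9, 13), (10, 2), (10, 3), (10, 4), (10, 5), (10, 10), (10, 11), (10, 12), (10, 13), (11, 0), (11, 7), (11, 8), (11, 15), (12, 0), (12, 7), (12, 8), (12, 15), (13, 2), (13, 3), (13, 4), (13, 5), (13, 10), (13, 11), (13, 12), (13, 13), (14, 2), (14, 3), (14, 4), (14, 5), (14, 10), (14, 11), (14, 12), (14, 13), (15, 0), (15, 7), (15, 8), (15, 15)]

Answer: O......OO......O
..OOOO....OOOO..
..OOOO....OOOO..
O......OO......O
O......OO......O
..OOOO....OOOO..
..OOOO....OOOO..
O......OO......O
O......OO......O
..OOOO....OOOO..
..OOOO....OOOO..
O......OO......O
O......OO......O
..OOOO....OOOO..
..OOOO....OOOO..
O......OO......O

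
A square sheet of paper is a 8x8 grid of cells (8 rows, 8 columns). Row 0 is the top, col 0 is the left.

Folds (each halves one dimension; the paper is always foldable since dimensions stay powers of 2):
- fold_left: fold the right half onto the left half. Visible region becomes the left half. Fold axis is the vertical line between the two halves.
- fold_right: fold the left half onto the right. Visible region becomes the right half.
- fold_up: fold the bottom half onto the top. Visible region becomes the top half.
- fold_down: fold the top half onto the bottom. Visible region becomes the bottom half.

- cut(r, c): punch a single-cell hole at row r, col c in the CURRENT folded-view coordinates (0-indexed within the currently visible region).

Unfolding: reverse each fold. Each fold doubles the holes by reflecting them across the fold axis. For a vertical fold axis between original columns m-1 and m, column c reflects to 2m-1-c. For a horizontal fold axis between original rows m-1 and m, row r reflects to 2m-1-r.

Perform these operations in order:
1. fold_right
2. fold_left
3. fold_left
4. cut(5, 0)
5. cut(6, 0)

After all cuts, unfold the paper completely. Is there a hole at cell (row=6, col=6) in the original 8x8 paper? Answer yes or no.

Op 1 fold_right: fold axis v@4; visible region now rows[0,8) x cols[4,8) = 8x4
Op 2 fold_left: fold axis v@6; visible region now rows[0,8) x cols[4,6) = 8x2
Op 3 fold_left: fold axis v@5; visible region now rows[0,8) x cols[4,5) = 8x1
Op 4 cut(5, 0): punch at orig (5,4); cuts so far [(5, 4)]; region rows[0,8) x cols[4,5) = 8x1
Op 5 cut(6, 0): punch at orig (6,4); cuts so far [(5, 4), (6, 4)]; region rows[0,8) x cols[4,5) = 8x1
Unfold 1 (reflect across v@5): 4 holes -> [(5, 4), (5, 5), (6, 4), (6, 5)]
Unfold 2 (reflect across v@6): 8 holes -> [(5, 4), (5, 5), (5, 6), (5, 7), (6, 4), (6, 5), (6, 6), (6, 7)]
Unfold 3 (reflect across v@4): 16 holes -> [(5, 0), (5, 1), (5, 2), (5, 3), (5, 4), (5, 5), (5, 6), (5, 7), (6, 0), (6, 1), (6, 2), (6, 3), (6, 4), (6, 5), (6, 6), (6, 7)]
Holes: [(5, 0), (5, 1), (5, 2), (5, 3), (5, 4), (5, 5), (5, 6), (5, 7), (6, 0), (6, 1), (6, 2), (6, 3), (6, 4), (6, 5), (6, 6), (6, 7)]

Answer: yes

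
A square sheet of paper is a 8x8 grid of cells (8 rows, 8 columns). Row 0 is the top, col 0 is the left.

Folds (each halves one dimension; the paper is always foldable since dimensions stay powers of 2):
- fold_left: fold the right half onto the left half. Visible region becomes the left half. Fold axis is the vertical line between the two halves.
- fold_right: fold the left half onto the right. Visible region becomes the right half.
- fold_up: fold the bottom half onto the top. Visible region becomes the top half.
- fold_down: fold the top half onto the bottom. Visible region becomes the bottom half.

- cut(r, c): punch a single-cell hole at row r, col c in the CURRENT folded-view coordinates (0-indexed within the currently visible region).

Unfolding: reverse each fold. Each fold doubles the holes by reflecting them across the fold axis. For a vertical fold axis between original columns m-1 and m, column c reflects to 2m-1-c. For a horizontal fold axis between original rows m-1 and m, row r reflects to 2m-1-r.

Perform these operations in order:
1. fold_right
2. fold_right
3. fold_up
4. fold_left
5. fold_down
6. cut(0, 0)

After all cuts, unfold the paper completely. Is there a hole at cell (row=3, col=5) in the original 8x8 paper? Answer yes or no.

Answer: no

Derivation:
Op 1 fold_right: fold axis v@4; visible region now rows[0,8) x cols[4,8) = 8x4
Op 2 fold_right: fold axis v@6; visible region now rows[0,8) x cols[6,8) = 8x2
Op 3 fold_up: fold axis h@4; visible region now rows[0,4) x cols[6,8) = 4x2
Op 4 fold_left: fold axis v@7; visible region now rows[0,4) x cols[6,7) = 4x1
Op 5 fold_down: fold axis h@2; visible region now rows[2,4) x cols[6,7) = 2x1
Op 6 cut(0, 0): punch at orig (2,6); cuts so far [(2, 6)]; region rows[2,4) x cols[6,7) = 2x1
Unfold 1 (reflect across h@2): 2 holes -> [(1, 6), (2, 6)]
Unfold 2 (reflect across v@7): 4 holes -> [(1, 6), (1, 7), (2, 6), (2, 7)]
Unfold 3 (reflect across h@4): 8 holes -> [(1, 6), (1, 7), (2, 6), (2, 7), (5, 6), (5, 7), (6, 6), (6, 7)]
Unfold 4 (reflect across v@6): 16 holes -> [(1, 4), (1, 5), (1, 6), (1, 7), (2, 4), (2, 5), (2, 6), (2, 7), (5, 4), (5, 5), (5, 6), (5, 7), (6, 4), (6, 5), (6, 6), (6, 7)]
Unfold 5 (reflect across v@4): 32 holes -> [(1, 0), (1, 1), (1, 2), (1, 3), (1, 4), (1, 5), (1, 6), (1, 7), (2, 0), (2, 1), (2, 2), (2, 3), (2, 4), (2, 5), (2, 6), (2, 7), (5, 0), (5, 1), (5, 2), (5, 3), (5, 4), (5, 5), (5, 6), (5, 7), (6, 0), (6, 1), (6, 2), (6, 3), (6, 4), (6, 5), (6, 6), (6, 7)]
Holes: [(1, 0), (1, 1), (1, 2), (1, 3), (1, 4), (1, 5), (1, 6), (1, 7), (2, 0), (2, 1), (2, 2), (2, 3), (2, 4), (2, 5), (2, 6), (2, 7), (5, 0), (5, 1), (5, 2), (5, 3), (5, 4), (5, 5), (5, 6), (5, 7), (6, 0), (6, 1), (6, 2), (6, 3), (6, 4), (6, 5), (6, 6), (6, 7)]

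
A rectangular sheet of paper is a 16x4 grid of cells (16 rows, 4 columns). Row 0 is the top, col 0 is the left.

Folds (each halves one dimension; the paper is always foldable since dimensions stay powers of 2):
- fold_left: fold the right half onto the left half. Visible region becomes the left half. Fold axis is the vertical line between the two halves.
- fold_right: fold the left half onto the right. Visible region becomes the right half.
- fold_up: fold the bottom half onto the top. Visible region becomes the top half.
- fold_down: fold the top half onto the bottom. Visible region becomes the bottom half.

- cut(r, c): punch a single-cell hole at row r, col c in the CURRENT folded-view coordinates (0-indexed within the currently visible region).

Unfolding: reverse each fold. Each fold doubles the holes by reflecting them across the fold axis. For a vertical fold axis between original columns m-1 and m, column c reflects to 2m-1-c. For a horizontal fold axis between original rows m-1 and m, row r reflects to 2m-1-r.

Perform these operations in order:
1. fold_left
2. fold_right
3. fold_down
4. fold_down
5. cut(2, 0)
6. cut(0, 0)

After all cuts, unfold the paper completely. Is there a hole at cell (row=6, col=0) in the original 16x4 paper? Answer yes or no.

Op 1 fold_left: fold axis v@2; visible region now rows[0,16) x cols[0,2) = 16x2
Op 2 fold_right: fold axis v@1; visible region now rows[0,16) x cols[1,2) = 16x1
Op 3 fold_down: fold axis h@8; visible region now rows[8,16) x cols[1,2) = 8x1
Op 4 fold_down: fold axis h@12; visible region now rows[12,16) x cols[1,2) = 4x1
Op 5 cut(2, 0): punch at orig (14,1); cuts so far [(14, 1)]; region rows[12,16) x cols[1,2) = 4x1
Op 6 cut(0, 0): punch at orig (12,1); cuts so far [(12, 1), (14, 1)]; region rows[12,16) x cols[1,2) = 4x1
Unfold 1 (reflect across h@12): 4 holes -> [(9, 1), (11, 1), (12, 1), (14, 1)]
Unfold 2 (reflect across h@8): 8 holes -> [(1, 1), (3, 1), (4, 1), (6, 1), (9, 1), (11, 1), (12, 1), (14, 1)]
Unfold 3 (reflect across v@1): 16 holes -> [(1, 0), (1, 1), (3, 0), (3, 1), (4, 0), (4, 1), (6, 0), (6, 1), (9, 0), (9, 1), (11, 0), (11, 1), (12, 0), (12, 1), (14, 0), (14, 1)]
Unfold 4 (reflect across v@2): 32 holes -> [(1, 0), (1, 1), (1, 2), (1, 3), (3, 0), (3, 1), (3, 2), (3, 3), (4, 0), (4, 1), (4, 2), (4, 3), (6, 0), (6, 1), (6, 2), (6, 3), (9, 0), (9, 1), (9, 2), (9, 3), (11, 0), (11, 1), (11, 2), (11, 3), (12, 0), (12, 1), (12, 2), (12, 3), (14, 0), (14, 1), (14, 2), (14, 3)]
Holes: [(1, 0), (1, 1), (1, 2), (1, 3), (3, 0), (3, 1), (3, 2), (3, 3), (4, 0), (4, 1), (4, 2), (4, 3), (6, 0), (6, 1), (6, 2), (6, 3), (9, 0), (9, 1), (9, 2), (9, 3), (11, 0), (11, 1), (11, 2), (11, 3), (12, 0), (12, 1), (12, 2), (12, 3), (14, 0), (14, 1), (14, 2), (14, 3)]

Answer: yes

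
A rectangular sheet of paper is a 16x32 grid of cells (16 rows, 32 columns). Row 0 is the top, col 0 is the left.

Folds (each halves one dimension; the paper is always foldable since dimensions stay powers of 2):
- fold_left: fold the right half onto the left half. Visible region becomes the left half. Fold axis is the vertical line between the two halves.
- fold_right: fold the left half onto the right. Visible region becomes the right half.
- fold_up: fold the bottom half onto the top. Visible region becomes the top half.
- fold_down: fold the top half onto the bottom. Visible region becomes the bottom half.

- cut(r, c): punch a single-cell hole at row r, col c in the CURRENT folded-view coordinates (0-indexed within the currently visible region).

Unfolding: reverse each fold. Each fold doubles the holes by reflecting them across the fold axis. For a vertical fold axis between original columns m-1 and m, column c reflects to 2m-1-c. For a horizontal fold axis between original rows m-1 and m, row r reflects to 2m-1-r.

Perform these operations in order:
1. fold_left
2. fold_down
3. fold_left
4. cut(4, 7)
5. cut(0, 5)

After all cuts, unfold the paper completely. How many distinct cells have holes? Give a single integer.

Answer: 16

Derivation:
Op 1 fold_left: fold axis v@16; visible region now rows[0,16) x cols[0,16) = 16x16
Op 2 fold_down: fold axis h@8; visible region now rows[8,16) x cols[0,16) = 8x16
Op 3 fold_left: fold axis v@8; visible region now rows[8,16) x cols[0,8) = 8x8
Op 4 cut(4, 7): punch at orig (12,7); cuts so far [(12, 7)]; region rows[8,16) x cols[0,8) = 8x8
Op 5 cut(0, 5): punch at orig (8,5); cuts so far [(8, 5), (12, 7)]; region rows[8,16) x cols[0,8) = 8x8
Unfold 1 (reflect across v@8): 4 holes -> [(8, 5), (8, 10), (12, 7), (12, 8)]
Unfold 2 (reflect across h@8): 8 holes -> [(3, 7), (3, 8), (7, 5), (7, 10), (8, 5), (8, 10), (12, 7), (12, 8)]
Unfold 3 (reflect across v@16): 16 holes -> [(3, 7), (3, 8), (3, 23), (3, 24), (7, 5), (7, 10), (7, 21), (7, 26), (8, 5), (8, 10), (8, 21), (8, 26), (12, 7), (12, 8), (12, 23), (12, 24)]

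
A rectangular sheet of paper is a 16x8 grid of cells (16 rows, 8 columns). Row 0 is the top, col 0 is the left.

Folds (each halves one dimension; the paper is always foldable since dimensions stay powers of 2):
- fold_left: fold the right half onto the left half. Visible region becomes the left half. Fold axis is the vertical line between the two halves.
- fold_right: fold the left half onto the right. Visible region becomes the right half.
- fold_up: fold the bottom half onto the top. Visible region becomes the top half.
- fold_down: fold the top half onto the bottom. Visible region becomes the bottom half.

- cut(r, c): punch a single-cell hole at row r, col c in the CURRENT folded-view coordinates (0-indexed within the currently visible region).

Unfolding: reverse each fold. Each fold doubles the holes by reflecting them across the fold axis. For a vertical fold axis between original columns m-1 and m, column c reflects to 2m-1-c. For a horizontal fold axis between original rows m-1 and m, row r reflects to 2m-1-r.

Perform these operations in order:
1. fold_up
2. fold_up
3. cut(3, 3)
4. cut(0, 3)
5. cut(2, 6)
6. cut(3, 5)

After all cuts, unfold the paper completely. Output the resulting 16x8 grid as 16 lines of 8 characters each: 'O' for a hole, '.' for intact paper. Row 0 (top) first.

Answer: ...O....
........
......O.
...O.O..
...O.O..
......O.
........
...O....
...O....
........
......O.
...O.O..
...O.O..
......O.
........
...O....

Derivation:
Op 1 fold_up: fold axis h@8; visible region now rows[0,8) x cols[0,8) = 8x8
Op 2 fold_up: fold axis h@4; visible region now rows[0,4) x cols[0,8) = 4x8
Op 3 cut(3, 3): punch at orig (3,3); cuts so far [(3, 3)]; region rows[0,4) x cols[0,8) = 4x8
Op 4 cut(0, 3): punch at orig (0,3); cuts so far [(0, 3), (3, 3)]; region rows[0,4) x cols[0,8) = 4x8
Op 5 cut(2, 6): punch at orig (2,6); cuts so far [(0, 3), (2, 6), (3, 3)]; region rows[0,4) x cols[0,8) = 4x8
Op 6 cut(3, 5): punch at orig (3,5); cuts so far [(0, 3), (2, 6), (3, 3), (3, 5)]; region rows[0,4) x cols[0,8) = 4x8
Unfold 1 (reflect across h@4): 8 holes -> [(0, 3), (2, 6), (3, 3), (3, 5), (4, 3), (4, 5), (5, 6), (7, 3)]
Unfold 2 (reflect across h@8): 16 holes -> [(0, 3), (2, 6), (3, 3), (3, 5), (4, 3), (4, 5), (5, 6), (7, 3), (8, 3), (10, 6), (11, 3), (11, 5), (12, 3), (12, 5), (13, 6), (15, 3)]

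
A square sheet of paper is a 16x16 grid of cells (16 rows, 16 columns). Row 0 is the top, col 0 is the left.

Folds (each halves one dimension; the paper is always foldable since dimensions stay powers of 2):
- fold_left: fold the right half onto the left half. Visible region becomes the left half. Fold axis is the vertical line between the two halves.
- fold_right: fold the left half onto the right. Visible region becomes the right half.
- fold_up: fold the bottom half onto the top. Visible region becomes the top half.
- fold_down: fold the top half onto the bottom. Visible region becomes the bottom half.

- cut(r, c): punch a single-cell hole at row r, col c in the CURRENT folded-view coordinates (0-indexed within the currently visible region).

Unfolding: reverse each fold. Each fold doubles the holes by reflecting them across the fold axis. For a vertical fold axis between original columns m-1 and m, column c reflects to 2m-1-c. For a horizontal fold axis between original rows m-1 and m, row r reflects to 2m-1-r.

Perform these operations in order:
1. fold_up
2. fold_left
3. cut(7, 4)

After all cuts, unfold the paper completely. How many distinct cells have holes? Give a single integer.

Answer: 4

Derivation:
Op 1 fold_up: fold axis h@8; visible region now rows[0,8) x cols[0,16) = 8x16
Op 2 fold_left: fold axis v@8; visible region now rows[0,8) x cols[0,8) = 8x8
Op 3 cut(7, 4): punch at orig (7,4); cuts so far [(7, 4)]; region rows[0,8) x cols[0,8) = 8x8
Unfold 1 (reflect across v@8): 2 holes -> [(7, 4), (7, 11)]
Unfold 2 (reflect across h@8): 4 holes -> [(7, 4), (7, 11), (8, 4), (8, 11)]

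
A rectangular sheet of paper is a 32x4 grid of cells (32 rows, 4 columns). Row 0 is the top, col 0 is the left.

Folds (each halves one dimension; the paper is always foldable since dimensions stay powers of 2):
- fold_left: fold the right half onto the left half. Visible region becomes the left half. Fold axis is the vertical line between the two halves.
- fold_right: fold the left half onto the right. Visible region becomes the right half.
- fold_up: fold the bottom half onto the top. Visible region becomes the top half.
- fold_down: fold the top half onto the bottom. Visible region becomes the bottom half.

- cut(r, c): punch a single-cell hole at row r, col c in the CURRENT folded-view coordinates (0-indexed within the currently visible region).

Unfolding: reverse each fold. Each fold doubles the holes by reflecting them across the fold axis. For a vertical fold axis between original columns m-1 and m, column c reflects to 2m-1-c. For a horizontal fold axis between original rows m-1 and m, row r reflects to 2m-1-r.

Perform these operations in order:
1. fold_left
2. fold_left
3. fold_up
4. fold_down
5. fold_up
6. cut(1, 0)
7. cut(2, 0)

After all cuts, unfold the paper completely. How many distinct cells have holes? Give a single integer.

Op 1 fold_left: fold axis v@2; visible region now rows[0,32) x cols[0,2) = 32x2
Op 2 fold_left: fold axis v@1; visible region now rows[0,32) x cols[0,1) = 32x1
Op 3 fold_up: fold axis h@16; visible region now rows[0,16) x cols[0,1) = 16x1
Op 4 fold_down: fold axis h@8; visible region now rows[8,16) x cols[0,1) = 8x1
Op 5 fold_up: fold axis h@12; visible region now rows[8,12) x cols[0,1) = 4x1
Op 6 cut(1, 0): punch at orig (9,0); cuts so far [(9, 0)]; region rows[8,12) x cols[0,1) = 4x1
Op 7 cut(2, 0): punch at orig (10,0); cuts so far [(9, 0), (10, 0)]; region rows[8,12) x cols[0,1) = 4x1
Unfold 1 (reflect across h@12): 4 holes -> [(9, 0), (10, 0), (13, 0), (14, 0)]
Unfold 2 (reflect across h@8): 8 holes -> [(1, 0), (2, 0), (5, 0), (6, 0), (9, 0), (10, 0), (13, 0), (14, 0)]
Unfold 3 (reflect across h@16): 16 holes -> [(1, 0), (2, 0), (5, 0), (6, 0), (9, 0), (10, 0), (13, 0), (14, 0), (17, 0), (18, 0), (21, 0), (22, 0), (25, 0), (26, 0), (29, 0), (30, 0)]
Unfold 4 (reflect across v@1): 32 holes -> [(1, 0), (1, 1), (2, 0), (2, 1), (5, 0), (5, 1), (6, 0), (6, 1), (9, 0), (9, 1), (10, 0), (10, 1), (13, 0), (13, 1), (14, 0), (14, 1), (17, 0), (17, 1), (18, 0), (18, 1), (21, 0), (21, 1), (22, 0), (22, 1), (25, 0), (25, 1), (26, 0), (26, 1), (29, 0), (29, 1), (30, 0), (30, 1)]
Unfold 5 (reflect across v@2): 64 holes -> [(1, 0), (1, 1), (1, 2), (1, 3), (2, 0), (2, 1), (2, 2), (2, 3), (5, 0), (5, 1), (5, 2), (5, 3), (6, 0), (6, 1), (6, 2), (6, 3), (9, 0), (9, 1), (9, 2), (9, 3), (10, 0), (10, 1), (10, 2), (10, 3), (13, 0), (13, 1), (13, 2), (13, 3), (14, 0), (14, 1), (14, 2), (14, 3), (17, 0), (17, 1), (17, 2), (17, 3), (18, 0), (18, 1), (18, 2), (18, 3), (21, 0), (21, 1), (21, 2), (21, 3), (22, 0), (22, 1), (22, 2), (22, 3), (25, 0), (25, 1), (25, 2), (25, 3), (26, 0), (26, 1), (26, 2), (26, 3), (29, 0), (29, 1), (29, 2), (29, 3), (30, 0), (30, 1), (30, 2), (30, 3)]

Answer: 64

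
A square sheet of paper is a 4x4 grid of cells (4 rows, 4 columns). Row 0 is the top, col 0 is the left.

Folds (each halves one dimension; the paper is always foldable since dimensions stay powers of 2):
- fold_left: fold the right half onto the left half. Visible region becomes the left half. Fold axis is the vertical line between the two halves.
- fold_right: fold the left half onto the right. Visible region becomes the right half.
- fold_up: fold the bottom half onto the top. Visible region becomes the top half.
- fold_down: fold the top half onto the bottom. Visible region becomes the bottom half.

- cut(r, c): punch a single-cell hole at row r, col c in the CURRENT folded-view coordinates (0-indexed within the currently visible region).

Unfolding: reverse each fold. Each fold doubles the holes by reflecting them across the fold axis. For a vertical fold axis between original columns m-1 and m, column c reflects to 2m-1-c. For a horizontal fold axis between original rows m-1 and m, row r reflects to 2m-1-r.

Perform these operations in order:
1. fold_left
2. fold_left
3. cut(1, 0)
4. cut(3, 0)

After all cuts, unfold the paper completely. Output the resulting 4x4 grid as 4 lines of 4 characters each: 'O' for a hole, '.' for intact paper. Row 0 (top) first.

Answer: ....
OOOO
....
OOOO

Derivation:
Op 1 fold_left: fold axis v@2; visible region now rows[0,4) x cols[0,2) = 4x2
Op 2 fold_left: fold axis v@1; visible region now rows[0,4) x cols[0,1) = 4x1
Op 3 cut(1, 0): punch at orig (1,0); cuts so far [(1, 0)]; region rows[0,4) x cols[0,1) = 4x1
Op 4 cut(3, 0): punch at orig (3,0); cuts so far [(1, 0), (3, 0)]; region rows[0,4) x cols[0,1) = 4x1
Unfold 1 (reflect across v@1): 4 holes -> [(1, 0), (1, 1), (3, 0), (3, 1)]
Unfold 2 (reflect across v@2): 8 holes -> [(1, 0), (1, 1), (1, 2), (1, 3), (3, 0), (3, 1), (3, 2), (3, 3)]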